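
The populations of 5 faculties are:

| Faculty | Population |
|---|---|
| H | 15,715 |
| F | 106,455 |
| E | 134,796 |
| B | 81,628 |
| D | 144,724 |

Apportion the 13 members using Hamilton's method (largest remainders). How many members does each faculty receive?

The standard divisor is 483318/13 ≈ 37178.308.
Standard quotas: H 0.4227, F 2.8634, E 3.6257, B 2.1956, D 3.8927.
Lower quotas: H 0, F 2, E 3, B 2, D 3 (sum 10, leaving 3 seats).
Remainders in descending order: D 0.8927, F 0.8634, E 0.6257, H 0.4227, B 0.1956.
Largest remainders: D, F, E receive the extra seats.

H=0, F=3, E=4, B=2, D=4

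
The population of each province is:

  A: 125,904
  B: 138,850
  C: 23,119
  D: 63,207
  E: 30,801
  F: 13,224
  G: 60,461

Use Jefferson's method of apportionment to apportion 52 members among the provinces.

A 15, B 17, C 2, D 7, E 3, F 1, G 7

Standard divisor 455566/52 ≈ 8760.885; standard quotas: A 14.371, B 15.849, C 2.639, D 7.215, E 3.516, F 1.509, G 6.901.
Rounding down gives 14, 15, 2, 7, 3, 1, 6 = 48 seats, so the divisor must be adjusted.
With modified divisor 8000: modified quotas A 15.738, B 17.356, C 2.890, D 7.901, E 3.850, F 1.653, G 7.558.
Rounding down: A 15, B 17, C 2, D 7, E 3, F 1, G 7 (total 52).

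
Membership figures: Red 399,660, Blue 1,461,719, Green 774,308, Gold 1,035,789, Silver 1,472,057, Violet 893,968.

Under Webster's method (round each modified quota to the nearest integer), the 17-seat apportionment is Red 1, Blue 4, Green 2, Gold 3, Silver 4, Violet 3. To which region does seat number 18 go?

Priority for the next seat is population ÷ (current seats + 0.5).
Priorities: Red 266440.000, Blue 324826.444, Green 309723.200, Gold 295939.714, Silver 327123.778, Violet 255419.429.
Highest priority: Silver.

Silver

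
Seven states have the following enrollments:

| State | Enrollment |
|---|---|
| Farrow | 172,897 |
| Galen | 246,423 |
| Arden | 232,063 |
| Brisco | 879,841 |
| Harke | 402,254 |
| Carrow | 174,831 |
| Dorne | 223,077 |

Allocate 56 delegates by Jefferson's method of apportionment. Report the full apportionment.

Farrow 4, Galen 6, Arden 5, Brisco 22, Harke 10, Carrow 4, Dorne 5

Standard divisor 2331386/56 ≈ 41631.893; standard quotas: Farrow 4.153, Galen 5.919, Arden 5.574, Brisco 21.134, Harke 9.662, Carrow 4.199, Dorne 5.358.
Rounding down gives 4, 5, 5, 21, 9, 4, 5 = 53 seats, so the divisor must be adjusted.
With modified divisor 39300: modified quotas Farrow 4.399, Galen 6.270, Arden 5.905, Brisco 22.388, Harke 10.235, Carrow 4.449, Dorne 5.676.
Rounding down: Farrow 4, Galen 6, Arden 5, Brisco 22, Harke 10, Carrow 4, Dorne 5 (total 56).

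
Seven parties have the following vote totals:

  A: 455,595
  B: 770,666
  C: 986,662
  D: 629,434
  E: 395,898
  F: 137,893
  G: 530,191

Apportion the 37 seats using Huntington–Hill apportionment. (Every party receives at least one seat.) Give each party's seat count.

A 4, B 7, C 10, D 6, E 4, F 1, G 5

With divisor 103494: modified quotas A 4.402, B 7.446, C 9.534, D 6.082, E 3.825, F 1.332, G 5.123.
Geometric-mean thresholds: A √(4·5)=4.472, B √(7·8)=7.483, C √(9·10)=9.487, D √(6·7)=6.481, E √(3·4)=3.464, F √(1·2)=1.414, G √(5·6)=5.477.
Each quota rounded against its threshold gives A 4, B 7, C 10, D 6, E 4, F 1, G 5 (total 37).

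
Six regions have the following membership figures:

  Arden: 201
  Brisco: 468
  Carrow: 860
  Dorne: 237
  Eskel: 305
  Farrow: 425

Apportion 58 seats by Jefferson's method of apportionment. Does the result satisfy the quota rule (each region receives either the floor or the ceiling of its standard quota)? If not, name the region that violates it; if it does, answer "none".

Standard quotas: Arden 4.671, Brisco 10.875, Carrow 19.984, Dorne 5.507, Eskel 7.087, Farrow 9.876.
Jefferson allocation: Arden 4, Brisco 11, Carrow 21, Dorne 5, Eskel 7, Farrow 10.
Carrow has quota 19.984 (lower 19, upper 20) but receives 21 — outside the quota interval.

Carrow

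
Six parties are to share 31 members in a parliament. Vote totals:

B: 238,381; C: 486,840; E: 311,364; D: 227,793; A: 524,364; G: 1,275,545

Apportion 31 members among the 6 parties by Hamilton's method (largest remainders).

Total 3064287; standard divisor 3064287/31 ≈ 98847.968.
Standard quotas: B 2.4116, C 4.9251, E 3.1499, D 2.3045, A 5.3048, G 12.9041.
Lower quotas: B 2, C 4, E 3, D 2, A 5, G 12 (sum 28, leaving 3 seats).
Remainders in descending order: C 0.9251, G 0.9041, B 0.4116, A 0.3048, D 0.3045, E 0.1499.
The surplus seats go to C, G, B.

B: 3; C: 5; E: 3; D: 2; A: 5; G: 13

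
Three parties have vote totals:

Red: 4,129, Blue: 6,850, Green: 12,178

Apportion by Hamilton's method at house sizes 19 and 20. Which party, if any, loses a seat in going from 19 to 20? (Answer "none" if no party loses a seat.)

At 19 seats: Red 3, Blue 6, Green 10.
At 20 seats: Red 4, Blue 6, Green 10.
No party's allocation decreased.

none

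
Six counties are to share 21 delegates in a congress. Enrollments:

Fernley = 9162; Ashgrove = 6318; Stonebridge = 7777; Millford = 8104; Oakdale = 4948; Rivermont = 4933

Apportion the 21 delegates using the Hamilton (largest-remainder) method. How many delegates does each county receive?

Standard divisor: 41242 ÷ 21 ≈ 1963.905.
Standard quotas: Fernley 4.6652, Ashgrove 3.2171, Stonebridge 3.9600, Millford 4.1265, Oakdale 2.5195, Rivermont 2.5118.
Lower quotas: Fernley 4, Ashgrove 3, Stonebridge 3, Millford 4, Oakdale 2, Rivermont 2 (sum 18, leaving 3 seats).
Remainders in descending order: Stonebridge 0.9600, Fernley 0.6652, Oakdale 0.5195, Rivermont 0.5118, Ashgrove 0.2171, Millford 0.1265.
Largest remainders: Stonebridge, Fernley, Oakdale receive the extra seats.

Fernley 5, Ashgrove 3, Stonebridge 4, Millford 4, Oakdale 3, Rivermont 2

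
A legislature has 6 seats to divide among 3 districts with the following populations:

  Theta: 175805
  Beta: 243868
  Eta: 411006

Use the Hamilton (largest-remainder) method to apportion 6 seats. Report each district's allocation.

Total 830679; standard divisor 830679/6 ≈ 138446.5.
Standard quotas: Theta 1.2698, Beta 1.7615, Eta 2.9687.
Lower quotas: Theta 1, Beta 1, Eta 2 (sum 4, leaving 2 seats).
Remainders in descending order: Eta 0.9687, Beta 0.7615, Theta 0.2698.
Largest remainders: Eta, Beta receive the extra seats.

Theta=1; Beta=2; Eta=3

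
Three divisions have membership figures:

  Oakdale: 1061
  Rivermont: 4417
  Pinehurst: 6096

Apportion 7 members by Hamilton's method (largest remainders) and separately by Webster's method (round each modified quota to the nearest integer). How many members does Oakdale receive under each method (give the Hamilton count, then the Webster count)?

0 and 1

Hamilton: Oakdale 0, Rivermont 3, Pinehurst 4.
Webster: Oakdale 1, Rivermont 3, Pinehurst 3.
Oakdale gets 0 under Hamilton and 1 under Webster.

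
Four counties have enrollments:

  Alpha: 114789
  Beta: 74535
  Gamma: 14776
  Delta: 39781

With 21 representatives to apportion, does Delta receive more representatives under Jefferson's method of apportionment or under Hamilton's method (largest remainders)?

Jefferson: Alpha 10, Beta 7, Gamma 1, Delta 3.
Hamilton: Alpha 10, Beta 6, Gamma 1, Delta 4.
Delta gets 3 under Jefferson and 4 under Hamilton.

Hamilton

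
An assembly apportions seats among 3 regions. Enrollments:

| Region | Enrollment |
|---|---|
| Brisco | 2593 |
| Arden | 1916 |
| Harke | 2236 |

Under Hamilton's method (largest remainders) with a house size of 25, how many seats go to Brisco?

Total 6745; standard divisor 6745/25 ≈ 269.8.
Standard quotas: Brisco 9.611, Arden 7.102, Harke 8.288.
Lower quotas: Brisco 9, Arden 7, Harke 8 (sum 24, leaving 1 seat).
Remainders in descending order: Brisco 0.611, Harke 0.288, Arden 0.102.
The surplus seat goes to Brisco.
Brisco receives 10.

10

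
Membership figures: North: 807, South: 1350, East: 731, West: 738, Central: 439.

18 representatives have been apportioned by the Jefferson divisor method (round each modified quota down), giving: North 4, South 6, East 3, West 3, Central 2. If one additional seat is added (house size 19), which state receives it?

South

Priority for the next seat is population ÷ (current seats + 1).
Priorities: North 161.400, South 192.857, East 182.750, West 184.500, Central 146.333.
Highest priority: South.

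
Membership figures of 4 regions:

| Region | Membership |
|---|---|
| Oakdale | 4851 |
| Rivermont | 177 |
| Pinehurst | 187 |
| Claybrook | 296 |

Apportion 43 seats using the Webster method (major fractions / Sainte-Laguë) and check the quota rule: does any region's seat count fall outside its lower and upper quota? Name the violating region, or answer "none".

Standard quotas: Oakdale 37.850, Rivermont 1.381, Pinehurst 1.459, Claybrook 2.310.
Webster allocation: Oakdale 39, Rivermont 1, Pinehurst 1, Claybrook 2.
Oakdale has quota 37.850 (lower 37, upper 38) but receives 39 — outside the quota interval.

Oakdale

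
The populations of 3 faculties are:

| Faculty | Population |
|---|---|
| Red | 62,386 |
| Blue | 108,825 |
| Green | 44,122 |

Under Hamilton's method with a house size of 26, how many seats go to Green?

The standard divisor is 215333/26 ≈ 8282.038.
Standard quotas: Red 7.5327, Blue 13.1399, Green 5.3274.
Lower quotas: Red 7, Blue 13, Green 5 (sum 25, leaving 1 seat).
Remainders in descending order: Red 0.5327, Green 0.3274, Blue 0.1399.
Largest remainder: Red receives the extra seat.
Green receives 5.

5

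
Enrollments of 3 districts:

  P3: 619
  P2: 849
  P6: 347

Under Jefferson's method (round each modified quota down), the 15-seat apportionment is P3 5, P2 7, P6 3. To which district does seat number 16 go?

Priority for the next seat is population ÷ (current seats + 1).
Priorities: P3 103.167, P2 106.125, P6 86.750.
Highest priority: P2.

P2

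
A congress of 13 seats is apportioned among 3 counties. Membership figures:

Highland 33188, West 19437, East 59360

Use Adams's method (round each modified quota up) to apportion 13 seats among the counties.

Highland: 4; West: 2; East: 7

Standard divisor 111985/13 ≈ 8614.231; standard quotas: Highland 3.853, West 2.256, East 6.891.
Rounding up gives 4, 3, 7 = 14 seats, so the divisor must be adjusted.
With modified divisor 9840.88: modified quotas Highland 3.372, West 1.975, East 6.032.
Rounding up: Highland 4, West 2, East 7 (total 13).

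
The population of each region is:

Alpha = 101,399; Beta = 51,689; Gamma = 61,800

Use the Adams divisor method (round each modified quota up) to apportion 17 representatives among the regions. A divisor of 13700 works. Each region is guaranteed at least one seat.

Alpha: 8; Beta: 4; Gamma: 5

With modified divisor 13700: modified quotas Alpha 7.401, Beta 3.773, Gamma 4.511.
Rounding up: Alpha 8, Beta 4, Gamma 5 (total 17).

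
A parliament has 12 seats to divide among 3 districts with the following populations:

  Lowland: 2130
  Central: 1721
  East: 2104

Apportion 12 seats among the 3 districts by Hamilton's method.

Lowland 4; Central 4; East 4

Standard divisor: 5955 ÷ 12 ≈ 496.25.
Standard quotas: Lowland 4.292, Central 3.468, East 4.240.
Lower quotas: Lowland 4, Central 3, East 4 (sum 11, leaving 1 seat).
Remainders in descending order: Central 0.468, Lowland 0.292, East 0.240.
Largest remainder: Central receives the extra seat.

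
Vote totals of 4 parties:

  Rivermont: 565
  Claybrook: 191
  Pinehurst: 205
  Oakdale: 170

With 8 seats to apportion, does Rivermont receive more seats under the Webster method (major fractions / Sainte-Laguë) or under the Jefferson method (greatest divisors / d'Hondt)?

Jefferson

Webster: Rivermont 4, Claybrook 1, Pinehurst 2, Oakdale 1.
Jefferson: Rivermont 5, Claybrook 1, Pinehurst 1, Oakdale 1.
Rivermont gets 4 under Webster and 5 under Jefferson.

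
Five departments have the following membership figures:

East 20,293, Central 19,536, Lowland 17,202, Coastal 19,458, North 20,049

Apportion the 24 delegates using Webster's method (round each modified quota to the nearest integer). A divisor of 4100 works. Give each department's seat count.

With modified divisor 4100: modified quotas East 4.950, Central 4.765, Lowland 4.196, Coastal 4.746, North 4.890.
Rounding to the nearest integer: East 5, Central 5, Lowland 4, Coastal 5, North 5 (total 24).

East 5; Central 5; Lowland 4; Coastal 5; North 5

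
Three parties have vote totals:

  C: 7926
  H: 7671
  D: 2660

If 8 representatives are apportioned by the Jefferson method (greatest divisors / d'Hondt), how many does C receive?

Standard divisor 18257/8 ≈ 2282.125; standard quotas: C 3.473, H 3.361, D 1.166.
Rounding down gives 3, 3, 1 = 7 seats, so the divisor must be adjusted.
With modified divisor 1950: modified quotas C 4.065, H 3.934, D 1.364.
Rounding down: C 4, H 3, D 1 (total 8).
C receives 4.

4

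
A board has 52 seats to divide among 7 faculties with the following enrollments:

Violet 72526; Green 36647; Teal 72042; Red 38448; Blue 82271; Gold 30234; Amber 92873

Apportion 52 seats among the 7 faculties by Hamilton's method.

The standard divisor is 425041/52 ≈ 8173.865.
Standard quotas: Violet 8.8729, Green 4.4834, Teal 8.8137, Red 4.7038, Blue 10.0651, Gold 3.6989, Amber 11.3622.
Lower quotas: Violet 8, Green 4, Teal 8, Red 4, Blue 10, Gold 3, Amber 11 (sum 48, leaving 4 seats).
Remainders in descending order: Violet 0.8729, Teal 0.8137, Red 0.7038, Gold 0.6989, Green 0.4834, Amber 0.3622, Blue 0.0651.
Largest remainders: Violet, Teal, Red, Gold receive the extra seats.

Violet=9, Green=4, Teal=9, Red=5, Blue=10, Gold=4, Amber=11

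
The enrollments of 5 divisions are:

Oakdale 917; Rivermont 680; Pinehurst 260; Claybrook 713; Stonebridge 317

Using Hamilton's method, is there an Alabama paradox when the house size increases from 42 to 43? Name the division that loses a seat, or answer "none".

none

At 42 seats: Oakdale 13, Rivermont 10, Pinehurst 4, Claybrook 10, Stonebridge 5.
At 43 seats: Oakdale 14, Rivermont 10, Pinehurst 4, Claybrook 10, Stonebridge 5.
No division's allocation decreased.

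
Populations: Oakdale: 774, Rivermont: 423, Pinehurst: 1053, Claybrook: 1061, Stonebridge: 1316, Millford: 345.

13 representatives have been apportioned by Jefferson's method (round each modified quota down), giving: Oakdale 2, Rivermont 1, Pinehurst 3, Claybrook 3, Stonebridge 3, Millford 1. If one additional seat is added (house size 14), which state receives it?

Stonebridge

Priority for the next seat is population ÷ (current seats + 1).
Priorities: Oakdale 258.000, Rivermont 211.500, Pinehurst 263.250, Claybrook 265.250, Stonebridge 329.000, Millford 172.500.
Highest priority: Stonebridge.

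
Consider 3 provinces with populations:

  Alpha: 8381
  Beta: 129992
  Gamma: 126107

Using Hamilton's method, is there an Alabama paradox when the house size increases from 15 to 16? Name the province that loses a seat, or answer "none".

Alpha

At 15 seats: Alpha 1, Beta 7, Gamma 7.
At 16 seats: Alpha 0, Beta 8, Gamma 8.
Alpha drops from 1 to 0.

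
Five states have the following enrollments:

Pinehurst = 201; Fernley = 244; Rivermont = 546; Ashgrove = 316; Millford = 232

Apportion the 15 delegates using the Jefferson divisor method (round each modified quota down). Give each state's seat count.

Standard divisor 1539/15 ≈ 102.6; standard quotas: Pinehurst 1.959, Fernley 2.378, Rivermont 5.322, Ashgrove 3.080, Millford 2.261.
Rounding down gives 1, 2, 5, 3, 2 = 13 seats, so the divisor must be adjusted.
With modified divisor 90: modified quotas Pinehurst 2.233, Fernley 2.711, Rivermont 6.067, Ashgrove 3.511, Millford 2.578.
Rounding down: Pinehurst 2, Fernley 2, Rivermont 6, Ashgrove 3, Millford 2 (total 15).

Pinehurst 2, Fernley 2, Rivermont 6, Ashgrove 3, Millford 2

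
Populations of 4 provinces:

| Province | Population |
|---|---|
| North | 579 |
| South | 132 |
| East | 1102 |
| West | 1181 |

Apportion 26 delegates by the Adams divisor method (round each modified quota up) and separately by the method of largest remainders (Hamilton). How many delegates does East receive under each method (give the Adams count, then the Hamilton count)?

Adams: North 5, South 2, East 9, West 10.
Hamilton: North 5, South 1, East 10, West 10.
East gets 9 under Adams and 10 under Hamilton.

9 and 10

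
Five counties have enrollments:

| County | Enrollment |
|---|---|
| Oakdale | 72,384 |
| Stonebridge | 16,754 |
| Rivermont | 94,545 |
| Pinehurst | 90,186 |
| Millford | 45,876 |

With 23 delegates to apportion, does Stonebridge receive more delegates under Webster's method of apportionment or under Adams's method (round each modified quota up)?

Webster: Oakdale 5, Stonebridge 1, Rivermont 7, Pinehurst 7, Millford 3.
Adams: Oakdale 5, Stonebridge 2, Rivermont 7, Pinehurst 6, Millford 3.
Stonebridge gets 1 under Webster and 2 under Adams.

Adams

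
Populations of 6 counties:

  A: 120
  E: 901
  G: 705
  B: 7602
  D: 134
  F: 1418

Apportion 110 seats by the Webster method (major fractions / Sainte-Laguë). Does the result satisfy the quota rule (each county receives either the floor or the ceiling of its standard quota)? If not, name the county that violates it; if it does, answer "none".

Standard quotas: A 1.213, E 9.109, G 7.128, B 76.858, D 1.355, F 14.336.
Webster allocation: A 1, E 9, G 7, B 78, D 1, F 14.
B has quota 76.858 (lower 76, upper 77) but receives 78 — outside the quota interval.

B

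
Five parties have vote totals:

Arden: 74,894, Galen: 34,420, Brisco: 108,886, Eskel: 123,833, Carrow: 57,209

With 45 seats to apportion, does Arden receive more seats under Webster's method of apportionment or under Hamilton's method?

Webster: Arden 9, Galen 4, Brisco 12, Eskel 14, Carrow 6.
Hamilton: Arden 8, Galen 4, Brisco 12, Eskel 14, Carrow 7.
Arden gets 9 under Webster and 8 under Hamilton.

Webster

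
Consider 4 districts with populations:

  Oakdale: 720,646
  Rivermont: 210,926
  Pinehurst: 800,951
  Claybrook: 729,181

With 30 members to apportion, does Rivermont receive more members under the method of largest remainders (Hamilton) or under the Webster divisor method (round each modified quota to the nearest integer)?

Webster

Hamilton: Oakdale 9, Rivermont 2, Pinehurst 10, Claybrook 9.
Webster: Oakdale 9, Rivermont 3, Pinehurst 9, Claybrook 9.
Rivermont gets 2 under Hamilton and 3 under Webster.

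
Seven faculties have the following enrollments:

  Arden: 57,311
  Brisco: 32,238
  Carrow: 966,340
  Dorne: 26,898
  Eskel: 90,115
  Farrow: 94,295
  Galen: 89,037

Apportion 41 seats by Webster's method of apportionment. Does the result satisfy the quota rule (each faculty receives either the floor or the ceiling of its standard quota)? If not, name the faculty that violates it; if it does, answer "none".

Carrow

Standard quotas: Arden 1.733, Brisco 0.975, Carrow 29.213, Dorne 0.813, Eskel 2.724, Farrow 2.851, Galen 2.692.
Webster allocation: Arden 2, Brisco 1, Carrow 28, Dorne 1, Eskel 3, Farrow 3, Galen 3.
Carrow has quota 29.213 (lower 29, upper 30) but receives 28 — outside the quota interval.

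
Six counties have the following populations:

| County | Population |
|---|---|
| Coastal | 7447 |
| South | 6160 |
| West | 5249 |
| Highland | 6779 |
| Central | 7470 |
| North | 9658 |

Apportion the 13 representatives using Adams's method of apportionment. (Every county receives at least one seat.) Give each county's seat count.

Coastal 2, South 2, West 2, Highland 2, Central 2, North 3

Standard divisor 42763/13 ≈ 3289.462; standard quotas: Coastal 2.264, South 1.873, West 1.596, Highland 2.061, Central 2.271, North 2.936.
Rounding up gives 3, 2, 2, 3, 3, 3 = 16 seats, so the divisor must be adjusted.
With modified divisor 4300: modified quotas Coastal 1.732, South 1.433, West 1.221, Highland 1.577, Central 1.737, North 2.246.
Rounding up: Coastal 2, South 2, West 2, Highland 2, Central 2, North 3 (total 13).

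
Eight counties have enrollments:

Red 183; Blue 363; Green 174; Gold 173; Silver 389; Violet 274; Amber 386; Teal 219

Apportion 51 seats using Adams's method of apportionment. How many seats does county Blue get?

Standard divisor 2161/51 ≈ 42.373; standard quotas: Red 4.319, Blue 8.567, Green 4.106, Gold 4.083, Silver 9.180, Violet 6.466, Amber 9.110, Teal 5.168.
Rounding up gives 5, 9, 5, 5, 10, 7, 10, 6 = 57 seats, so the divisor must be adjusted.
With modified divisor 45.5: modified quotas Red 4.022, Blue 7.978, Green 3.824, Gold 3.802, Silver 8.549, Violet 6.022, Amber 8.484, Teal 4.813.
Rounding up: Red 5, Blue 8, Green 4, Gold 4, Silver 9, Violet 7, Amber 9, Teal 5 (total 51).
Blue receives 8.

8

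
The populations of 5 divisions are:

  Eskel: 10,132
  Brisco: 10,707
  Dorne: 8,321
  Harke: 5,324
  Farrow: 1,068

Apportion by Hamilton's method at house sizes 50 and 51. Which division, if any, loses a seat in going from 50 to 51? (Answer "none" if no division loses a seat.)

At 50 seats: Eskel 14, Brisco 15, Dorne 12, Harke 7, Farrow 2.
At 51 seats: Eskel 15, Brisco 15, Dorne 12, Harke 8, Farrow 1.
Farrow drops from 2 to 1.

Farrow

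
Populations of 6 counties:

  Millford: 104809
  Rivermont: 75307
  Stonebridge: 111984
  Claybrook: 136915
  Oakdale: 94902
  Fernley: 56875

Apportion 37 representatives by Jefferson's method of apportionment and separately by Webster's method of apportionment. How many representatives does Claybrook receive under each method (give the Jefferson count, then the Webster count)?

Jefferson: Millford 7, Rivermont 5, Stonebridge 7, Claybrook 9, Oakdale 6, Fernley 3.
Webster: Millford 7, Rivermont 5, Stonebridge 7, Claybrook 8, Oakdale 6, Fernley 4.
Claybrook gets 9 under Jefferson and 8 under Webster.

9 and 8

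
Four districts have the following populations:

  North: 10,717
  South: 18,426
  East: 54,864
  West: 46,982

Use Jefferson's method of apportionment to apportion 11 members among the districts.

North 1; South 1; East 5; West 4

Standard divisor 130989/11 ≈ 11908.091; standard quotas: North 0.900, South 1.547, East 4.607, West 3.945.
Rounding down gives 0, 1, 4, 3 = 8 seats, so the divisor must be adjusted.
With modified divisor 10100: modified quotas North 1.061, South 1.824, East 5.432, West 4.652.
Rounding down: North 1, South 1, East 5, West 4 (total 11).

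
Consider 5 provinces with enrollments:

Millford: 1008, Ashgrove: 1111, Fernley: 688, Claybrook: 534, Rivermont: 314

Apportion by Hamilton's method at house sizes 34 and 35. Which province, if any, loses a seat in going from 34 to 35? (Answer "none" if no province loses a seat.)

At 34 seats: Millford 9, Ashgrove 10, Fernley 7, Claybrook 5, Rivermont 3.
At 35 seats: Millford 10, Ashgrove 11, Fernley 6, Claybrook 5, Rivermont 3.
Fernley drops from 7 to 6.

Fernley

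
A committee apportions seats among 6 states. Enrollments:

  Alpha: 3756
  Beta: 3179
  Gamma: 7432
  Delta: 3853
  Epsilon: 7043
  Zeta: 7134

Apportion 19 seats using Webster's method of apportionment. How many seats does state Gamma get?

5

Standard divisor 32397/19 ≈ 1705.105; standard quotas: Alpha 2.203, Beta 1.864, Gamma 4.359, Delta 2.260, Epsilon 4.131, Zeta 4.184.
Rounding to the nearest integer gives 2, 2, 4, 2, 4, 4 = 18 seats, so the divisor must be adjusted.
With modified divisor 1600: modified quotas Alpha 2.348, Beta 1.987, Gamma 4.645, Delta 2.408, Epsilon 4.402, Zeta 4.459.
Rounding to the nearest integer: Alpha 2, Beta 2, Gamma 5, Delta 2, Epsilon 4, Zeta 4 (total 19).
Gamma receives 5.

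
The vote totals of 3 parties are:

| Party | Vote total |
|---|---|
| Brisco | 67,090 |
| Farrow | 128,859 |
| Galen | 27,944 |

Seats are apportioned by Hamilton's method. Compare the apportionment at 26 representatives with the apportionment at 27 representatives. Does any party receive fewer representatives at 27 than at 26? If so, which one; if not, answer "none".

none

At 26 seats: Brisco 8, Farrow 15, Galen 3.
At 27 seats: Brisco 8, Farrow 16, Galen 3.
No party's allocation decreased.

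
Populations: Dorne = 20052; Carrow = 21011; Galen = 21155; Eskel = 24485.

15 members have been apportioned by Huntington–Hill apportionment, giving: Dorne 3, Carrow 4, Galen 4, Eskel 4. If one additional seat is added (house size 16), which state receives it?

Dorne

Priority for the next seat is population ÷ (√(s·(s+1))).
Priorities: Dorne 5788.514, Carrow 4698.202, Galen 4730.402, Eskel 5475.012.
Highest priority: Dorne.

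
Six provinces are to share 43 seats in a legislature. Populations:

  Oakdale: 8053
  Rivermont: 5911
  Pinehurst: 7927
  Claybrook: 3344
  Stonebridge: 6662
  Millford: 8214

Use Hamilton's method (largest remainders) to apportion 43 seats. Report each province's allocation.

The standard divisor is 40111/43 ≈ 932.814.
Standard quotas: Oakdale 8.6330, Rivermont 6.3367, Pinehurst 8.4979, Claybrook 3.5849, Stonebridge 7.1418, Millford 8.8056.
Lower quotas: Oakdale 8, Rivermont 6, Pinehurst 8, Claybrook 3, Stonebridge 7, Millford 8 (sum 40, leaving 3 seats).
Remainders in descending order: Millford 0.8056, Oakdale 0.6330, Claybrook 0.5849, Pinehurst 0.4979, Rivermont 0.3367, Stonebridge 0.1418.
Largest remainders: Millford, Oakdale, Claybrook receive the extra seats.

Oakdale: 9, Rivermont: 6, Pinehurst: 8, Claybrook: 4, Stonebridge: 7, Millford: 9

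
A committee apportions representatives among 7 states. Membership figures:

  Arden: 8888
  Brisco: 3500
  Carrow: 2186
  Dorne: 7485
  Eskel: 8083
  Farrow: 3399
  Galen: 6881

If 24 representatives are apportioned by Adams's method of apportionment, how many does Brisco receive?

2

Standard divisor 40422/24 ≈ 1684.25; standard quotas: Arden 5.277, Brisco 2.078, Carrow 1.298, Dorne 4.444, Eskel 4.799, Farrow 2.018, Galen 4.085.
Rounding up gives 6, 3, 2, 5, 5, 3, 5 = 29 seats, so the divisor must be adjusted.
With modified divisor 1900: modified quotas Arden 4.678, Brisco 1.842, Carrow 1.151, Dorne 3.939, Eskel 4.254, Farrow 1.789, Galen 3.622.
Rounding up: Arden 5, Brisco 2, Carrow 2, Dorne 4, Eskel 5, Farrow 2, Galen 4 (total 24).
Brisco receives 2.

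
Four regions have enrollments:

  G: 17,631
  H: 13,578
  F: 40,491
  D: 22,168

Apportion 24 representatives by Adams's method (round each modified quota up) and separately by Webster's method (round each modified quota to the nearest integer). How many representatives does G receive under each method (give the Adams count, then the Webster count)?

4 and 5

Adams: G 4, H 4, F 10, D 6.
Webster: G 5, H 3, F 10, D 6.
G gets 4 under Adams and 5 under Webster.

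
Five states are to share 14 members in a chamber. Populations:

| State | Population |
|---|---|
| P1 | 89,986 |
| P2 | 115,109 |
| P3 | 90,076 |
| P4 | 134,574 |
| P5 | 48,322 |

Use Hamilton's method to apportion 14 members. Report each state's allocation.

P1: 3, P2: 3, P3: 3, P4: 4, P5: 1

Standard divisor: 478067 ÷ 14 ≈ 34147.643.
Standard quotas: P1 2.6352, P2 3.3709, P3 2.6378, P4 3.9409, P5 1.4151.
Lower quotas: P1 2, P2 3, P3 2, P4 3, P5 1 (sum 11, leaving 3 seats).
Remainders in descending order: P4 0.9409, P3 0.6378, P1 0.6352, P5 0.4151, P2 0.3709.
The surplus seats go to P4, P3, P1.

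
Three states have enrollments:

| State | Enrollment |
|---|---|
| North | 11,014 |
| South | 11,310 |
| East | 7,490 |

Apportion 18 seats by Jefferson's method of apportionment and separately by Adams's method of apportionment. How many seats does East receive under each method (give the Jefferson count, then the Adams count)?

4 and 5

Jefferson: North 7, South 7, East 4.
Adams: North 6, South 7, East 5.
East gets 4 under Jefferson and 5 under Adams.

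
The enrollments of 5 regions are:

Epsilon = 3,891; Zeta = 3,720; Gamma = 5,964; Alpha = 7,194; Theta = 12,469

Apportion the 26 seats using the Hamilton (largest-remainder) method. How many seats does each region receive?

Epsilon: 3, Zeta: 3, Gamma: 5, Alpha: 5, Theta: 10

Standard divisor: 33238 ÷ 26 ≈ 1278.385.
Standard quotas: Epsilon 3.0437, Zeta 2.9099, Gamma 4.6653, Alpha 5.6274, Theta 9.7537.
Lower quotas: Epsilon 3, Zeta 2, Gamma 4, Alpha 5, Theta 9 (sum 23, leaving 3 seats).
Remainders in descending order: Zeta 0.9099, Theta 0.7537, Gamma 0.6653, Alpha 0.6274, Epsilon 0.0437.
The surplus seats go to Zeta, Theta, Gamma.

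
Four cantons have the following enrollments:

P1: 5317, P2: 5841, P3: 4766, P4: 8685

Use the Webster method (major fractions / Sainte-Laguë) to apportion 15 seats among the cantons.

P1 3, P2 4, P3 3, P4 5

Standard divisor 24609/15 ≈ 1640.6; standard quotas: P1 3.241, P2 3.560, P3 2.905, P4 5.294.
Rounding to the nearest integer gives P1 3, P2 4, P3 3, P4 5 — total 15, matching the house size, so no adjustment is needed.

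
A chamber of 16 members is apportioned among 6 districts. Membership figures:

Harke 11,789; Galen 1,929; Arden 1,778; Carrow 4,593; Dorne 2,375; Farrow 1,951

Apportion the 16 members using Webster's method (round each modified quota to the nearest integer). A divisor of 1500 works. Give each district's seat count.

Harke=8, Galen=1, Arden=1, Carrow=3, Dorne=2, Farrow=1

With modified divisor 1500: modified quotas Harke 7.859, Galen 1.286, Arden 1.185, Carrow 3.062, Dorne 1.583, Farrow 1.301.
Rounding to the nearest integer: Harke 8, Galen 1, Arden 1, Carrow 3, Dorne 2, Farrow 1 (total 16).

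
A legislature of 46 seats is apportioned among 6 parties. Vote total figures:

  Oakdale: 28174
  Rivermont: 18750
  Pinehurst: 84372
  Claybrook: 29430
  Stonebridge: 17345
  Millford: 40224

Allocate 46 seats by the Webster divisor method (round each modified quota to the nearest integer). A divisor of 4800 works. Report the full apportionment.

With modified divisor 4800: modified quotas Oakdale 5.870, Rivermont 3.906, Pinehurst 17.578, Claybrook 6.131, Stonebridge 3.614, Millford 8.380.
Rounding to the nearest integer: Oakdale 6, Rivermont 4, Pinehurst 18, Claybrook 6, Stonebridge 4, Millford 8 (total 46).

Oakdale 6, Rivermont 4, Pinehurst 18, Claybrook 6, Stonebridge 4, Millford 8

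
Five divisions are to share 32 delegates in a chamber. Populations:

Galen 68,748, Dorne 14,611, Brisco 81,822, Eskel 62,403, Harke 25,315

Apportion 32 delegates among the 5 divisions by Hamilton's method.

Galen 9; Dorne 2; Brisco 10; Eskel 8; Harke 3

Standard divisor: 252899 ÷ 32 ≈ 7903.094.
Standard quotas: Galen 8.6989, Dorne 1.8488, Brisco 10.3532, Eskel 7.8960, Harke 3.2032.
Lower quotas: Galen 8, Dorne 1, Brisco 10, Eskel 7, Harke 3 (sum 29, leaving 3 seats).
Remainders in descending order: Eskel 0.8960, Dorne 0.8488, Galen 0.6989, Brisco 0.3532, Harke 0.2032.
Largest remainders: Eskel, Dorne, Galen receive the extra seats.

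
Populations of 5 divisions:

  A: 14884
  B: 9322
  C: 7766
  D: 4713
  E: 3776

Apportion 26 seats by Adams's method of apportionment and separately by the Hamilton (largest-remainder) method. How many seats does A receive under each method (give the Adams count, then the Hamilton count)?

9 and 10

Adams: A 9, B 6, C 5, D 3, E 3.
Hamilton: A 10, B 6, C 5, D 3, E 2.
A gets 9 under Adams and 10 under Hamilton.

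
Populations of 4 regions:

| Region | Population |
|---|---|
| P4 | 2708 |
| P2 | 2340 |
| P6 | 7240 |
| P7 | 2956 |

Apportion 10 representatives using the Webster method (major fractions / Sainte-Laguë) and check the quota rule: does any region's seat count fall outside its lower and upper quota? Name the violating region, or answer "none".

Standard quotas: P4 1.776, P2 1.535, P6 4.749, P7 1.939.
Webster allocation: P4 2, P2 1, P6 5, P7 2.
Every allocation lies between the lower and upper quota.

none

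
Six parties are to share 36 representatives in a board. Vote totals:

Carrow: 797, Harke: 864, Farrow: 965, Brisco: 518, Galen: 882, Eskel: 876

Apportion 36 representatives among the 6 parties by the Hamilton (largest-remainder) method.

Total 4902; standard divisor 4902/36 ≈ 136.167.
Standard quotas: Carrow 5.853, Harke 6.345, Farrow 7.087, Brisco 3.804, Galen 6.477, Eskel 6.433.
Lower quotas: Carrow 5, Harke 6, Farrow 7, Brisco 3, Galen 6, Eskel 6 (sum 33, leaving 3 seats).
Remainders in descending order: Carrow 0.853, Brisco 0.804, Galen 0.477, Eskel 0.433, Harke 0.345, Farrow 0.087.
Largest remainders: Carrow, Brisco, Galen receive the extra seats.

Carrow: 6, Harke: 6, Farrow: 7, Brisco: 4, Galen: 7, Eskel: 6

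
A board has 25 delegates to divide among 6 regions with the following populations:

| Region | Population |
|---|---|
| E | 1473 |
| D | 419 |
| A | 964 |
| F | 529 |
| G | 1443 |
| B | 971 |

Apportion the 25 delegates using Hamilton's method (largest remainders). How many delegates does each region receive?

Total 5799; standard divisor 5799/25 ≈ 231.96.
Standard quotas: E 6.350, D 1.806, A 4.156, F 2.281, G 6.221, B 4.186.
Lower quotas: E 6, D 1, A 4, F 2, G 6, B 4 (sum 23, leaving 2 seats).
Remainders in descending order: D 0.806, E 0.350, F 0.281, G 0.221, B 0.186, A 0.156.
The surplus seats go to D, E.

E: 7; D: 2; A: 4; F: 2; G: 6; B: 4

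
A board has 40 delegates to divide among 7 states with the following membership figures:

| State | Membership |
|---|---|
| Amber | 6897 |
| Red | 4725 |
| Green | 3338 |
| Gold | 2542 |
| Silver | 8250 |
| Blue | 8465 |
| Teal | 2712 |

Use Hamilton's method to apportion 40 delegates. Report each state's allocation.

Amber: 7, Red: 5, Green: 4, Gold: 3, Silver: 9, Blue: 9, Teal: 3

Total 36929; standard divisor 36929/40 ≈ 923.225.
Standard quotas: Amber 7.4706, Red 5.1179, Green 3.6156, Gold 2.7534, Silver 8.9361, Blue 9.1689, Teal 2.9375.
Lower quotas: Amber 7, Red 5, Green 3, Gold 2, Silver 8, Blue 9, Teal 2 (sum 36, leaving 4 seats).
Remainders in descending order: Teal 0.9375, Silver 0.9361, Gold 0.7534, Green 0.6156, Amber 0.4706, Blue 0.1689, Red 0.1179.
Largest remainders: Teal, Silver, Gold, Green receive the extra seats.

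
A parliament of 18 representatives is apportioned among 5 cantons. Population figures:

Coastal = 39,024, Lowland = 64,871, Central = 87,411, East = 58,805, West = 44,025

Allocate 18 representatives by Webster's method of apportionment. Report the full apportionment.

Coastal 2; Lowland 4; Central 5; East 4; West 3

Standard divisor 294136/18 ≈ 16340.889; standard quotas: Coastal 2.388, Lowland 3.970, Central 5.349, East 3.599, West 2.694.
Rounding to the nearest integer gives Coastal 2, Lowland 4, Central 5, East 4, West 3 — total 18, matching the house size, so no adjustment is needed.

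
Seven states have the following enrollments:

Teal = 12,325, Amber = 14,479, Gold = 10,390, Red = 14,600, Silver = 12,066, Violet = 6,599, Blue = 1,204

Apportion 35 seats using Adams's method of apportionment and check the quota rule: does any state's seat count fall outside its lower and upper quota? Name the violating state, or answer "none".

Standard quotas: Teal 6.019, Amber 7.072, Gold 5.074, Red 7.131, Silver 5.893, Violet 3.223, Blue 0.588.
Adams allocation: Teal 6, Amber 7, Gold 5, Red 7, Silver 6, Violet 3, Blue 1.
Every allocation lies between the lower and upper quota.

none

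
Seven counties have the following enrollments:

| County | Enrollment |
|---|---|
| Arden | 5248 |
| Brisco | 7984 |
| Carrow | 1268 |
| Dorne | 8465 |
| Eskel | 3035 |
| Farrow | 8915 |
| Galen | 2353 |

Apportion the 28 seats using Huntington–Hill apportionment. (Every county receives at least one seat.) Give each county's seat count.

With divisor 1341: modified quotas Arden 3.913, Brisco 5.954, Carrow 0.946, Dorne 6.312, Eskel 2.263, Farrow 6.648, Galen 1.755.
Geometric-mean thresholds: Arden √(3·4)=3.464, Brisco √(5·6)=5.477, Carrow (min 1), Dorne √(6·7)=6.481, Eskel √(2·3)=2.449, Farrow √(6·7)=6.481, Galen √(1·2)=1.414.
Each quota rounded against its threshold gives Arden 4, Brisco 6, Carrow 1, Dorne 6, Eskel 2, Farrow 7, Galen 2 (total 28).

Arden 4; Brisco 6; Carrow 1; Dorne 6; Eskel 2; Farrow 7; Galen 2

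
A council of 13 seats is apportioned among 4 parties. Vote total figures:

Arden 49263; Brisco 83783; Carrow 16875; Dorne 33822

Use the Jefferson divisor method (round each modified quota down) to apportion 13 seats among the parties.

Standard divisor 183743/13 ≈ 14134.077; standard quotas: Arden 3.485, Brisco 5.928, Carrow 1.194, Dorne 2.393.
Rounding down gives 3, 5, 1, 2 = 11 seats, so the divisor must be adjusted.
With modified divisor 12100: modified quotas Arden 4.071, Brisco 6.924, Carrow 1.395, Dorne 2.795.
Rounding down: Arden 4, Brisco 6, Carrow 1, Dorne 2 (total 13).

Arden 4, Brisco 6, Carrow 1, Dorne 2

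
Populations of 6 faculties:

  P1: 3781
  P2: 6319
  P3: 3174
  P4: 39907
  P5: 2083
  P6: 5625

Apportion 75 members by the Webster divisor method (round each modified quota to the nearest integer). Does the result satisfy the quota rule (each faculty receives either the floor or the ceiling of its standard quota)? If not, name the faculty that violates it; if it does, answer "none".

P4

Standard quotas: P1 4.657, P2 7.783, P3 3.910, P4 49.155, P5 2.566, P6 6.929.
Webster allocation: P1 5, P2 8, P3 4, P4 48, P5 3, P6 7.
P4 has quota 49.155 (lower 49, upper 50) but receives 48 — outside the quota interval.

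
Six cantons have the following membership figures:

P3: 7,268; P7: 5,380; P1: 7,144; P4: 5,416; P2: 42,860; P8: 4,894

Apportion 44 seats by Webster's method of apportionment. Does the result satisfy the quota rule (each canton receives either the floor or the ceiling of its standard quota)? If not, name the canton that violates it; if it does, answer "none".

Standard quotas: P3 4.383, P7 3.244, P1 4.308, P4 3.266, P2 25.847, P8 2.951.
Webster allocation: P3 4, P7 3, P1 4, P4 3, P2 27, P8 3.
P2 has quota 25.847 (lower 25, upper 26) but receives 27 — outside the quota interval.

P2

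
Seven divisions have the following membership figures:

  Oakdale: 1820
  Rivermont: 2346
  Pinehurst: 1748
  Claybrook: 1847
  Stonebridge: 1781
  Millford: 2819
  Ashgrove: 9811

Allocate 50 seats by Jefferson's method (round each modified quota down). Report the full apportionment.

Standard divisor 22172/50 ≈ 443.44; standard quotas: Oakdale 4.104, Rivermont 5.290, Pinehurst 3.942, Claybrook 4.165, Stonebridge 4.016, Millford 6.357, Ashgrove 22.125.
Rounding down gives 4, 5, 3, 4, 4, 6, 22 = 48 seats, so the divisor must be adjusted.
With modified divisor 420: modified quotas Oakdale 4.333, Rivermont 5.586, Pinehurst 4.162, Claybrook 4.398, Stonebridge 4.240, Millford 6.712, Ashgrove 23.360.
Rounding down: Oakdale 4, Rivermont 5, Pinehurst 4, Claybrook 4, Stonebridge 4, Millford 6, Ashgrove 23 (total 50).

Oakdale 4; Rivermont 5; Pinehurst 4; Claybrook 4; Stonebridge 4; Millford 6; Ashgrove 23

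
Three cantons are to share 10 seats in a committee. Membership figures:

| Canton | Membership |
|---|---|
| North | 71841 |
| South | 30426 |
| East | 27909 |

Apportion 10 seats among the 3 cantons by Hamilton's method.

Total 130176; standard divisor 130176/10 ≈ 13017.6.
Standard quotas: North 5.5188, South 2.3373, East 2.1439.
Lower quotas: North 5, South 2, East 2 (sum 9, leaving 1 seat).
Remainders in descending order: North 0.5188, South 0.3373, East 0.1439.
The surplus seat goes to North.

North 6; South 2; East 2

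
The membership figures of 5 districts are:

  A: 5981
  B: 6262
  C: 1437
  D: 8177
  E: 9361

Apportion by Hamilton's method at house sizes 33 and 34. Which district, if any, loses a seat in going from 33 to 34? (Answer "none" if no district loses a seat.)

At 33 seats: A 6, B 7, C 1, D 9, E 10.
At 34 seats: A 6, B 7, C 2, D 9, E 10.
No district's allocation decreased.

none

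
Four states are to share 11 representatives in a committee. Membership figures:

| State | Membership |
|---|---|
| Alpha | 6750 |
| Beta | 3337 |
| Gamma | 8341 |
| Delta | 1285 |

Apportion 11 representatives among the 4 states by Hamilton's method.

Total 19713; standard divisor 19713/11 ≈ 1792.091.
Standard quotas: Alpha 3.7665, Beta 1.8621, Gamma 4.6543, Delta 0.7170.
Lower quotas: Alpha 3, Beta 1, Gamma 4, Delta 0 (sum 8, leaving 3 seats).
Remainders in descending order: Beta 0.8621, Alpha 0.7665, Delta 0.7170, Gamma 0.6543.
The surplus seats go to Beta, Alpha, Delta.

Alpha 4, Beta 2, Gamma 4, Delta 1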